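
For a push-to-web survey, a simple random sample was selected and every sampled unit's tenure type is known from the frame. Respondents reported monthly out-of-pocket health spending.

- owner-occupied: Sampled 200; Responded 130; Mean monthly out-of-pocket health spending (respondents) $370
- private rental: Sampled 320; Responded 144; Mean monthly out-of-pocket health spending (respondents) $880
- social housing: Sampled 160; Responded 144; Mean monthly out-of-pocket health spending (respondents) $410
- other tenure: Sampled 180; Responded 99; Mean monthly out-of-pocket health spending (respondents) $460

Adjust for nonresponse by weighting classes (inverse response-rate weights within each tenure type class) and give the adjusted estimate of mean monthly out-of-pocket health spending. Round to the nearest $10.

$590

Class response rates: owner-occupied 130/200 = 65%, private rental 144/320 = 45%, social housing 144/160 = 90%, other tenure 99/180 = 55%.
Weighting each respondent by the inverse class response rate inflates each class back to its sampled size, so the class weight is n_sampled:
  owner-occupied: 200 × 370 = 74,000
  private rental: 320 × 880 = 281,600
  social housing: 160 × 410 = 65,600
  other tenure: 180 × 460 = 82,800
Adjusted estimate = 504,000 / 860 = 586.047 → $590.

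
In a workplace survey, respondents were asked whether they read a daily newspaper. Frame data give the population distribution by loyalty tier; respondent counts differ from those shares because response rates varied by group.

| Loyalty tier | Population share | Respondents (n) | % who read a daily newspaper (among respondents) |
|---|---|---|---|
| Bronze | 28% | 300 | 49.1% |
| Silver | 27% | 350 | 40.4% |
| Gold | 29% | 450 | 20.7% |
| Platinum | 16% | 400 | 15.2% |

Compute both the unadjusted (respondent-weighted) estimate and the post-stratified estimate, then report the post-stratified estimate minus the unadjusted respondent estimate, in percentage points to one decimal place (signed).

+3.6 percentage points

Naive respondent-only estimate (weights = respondent counts):
  (300/1500)×49.1 + (350/1500)×40.4 + (450/1500)×20.7 + (400/1500)×15.2 = 29.51%
Post-stratifying to population shares instead:
  0.28×49.1 + 0.27×40.4 + 0.29×20.7 + 0.16×15.2 = 33.091%
Difference = 33.091 − 29.51 = 3.581 pp.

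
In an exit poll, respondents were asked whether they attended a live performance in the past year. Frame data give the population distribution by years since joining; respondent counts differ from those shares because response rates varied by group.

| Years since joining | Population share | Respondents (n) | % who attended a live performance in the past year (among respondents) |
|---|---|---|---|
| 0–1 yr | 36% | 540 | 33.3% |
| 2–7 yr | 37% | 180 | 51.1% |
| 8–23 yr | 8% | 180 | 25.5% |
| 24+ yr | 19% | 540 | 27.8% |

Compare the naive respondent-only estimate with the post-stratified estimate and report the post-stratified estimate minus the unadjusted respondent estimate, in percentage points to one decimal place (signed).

+5.7 percentage points

Unadjusted (pooled respondent) estimate weights by respondent counts:
  (540/1440)×33.3 + (180/1440)×51.1 + (180/1440)×25.5 + (540/1440)×27.8 = 32.4875%
Post-stratifying to population shares instead:
  0.36×33.3 + 0.37×51.1 + 0.08×25.5 + 0.19×27.8 = 38.217%
Difference = 38.217 − 32.4875 = 5.7295 pp.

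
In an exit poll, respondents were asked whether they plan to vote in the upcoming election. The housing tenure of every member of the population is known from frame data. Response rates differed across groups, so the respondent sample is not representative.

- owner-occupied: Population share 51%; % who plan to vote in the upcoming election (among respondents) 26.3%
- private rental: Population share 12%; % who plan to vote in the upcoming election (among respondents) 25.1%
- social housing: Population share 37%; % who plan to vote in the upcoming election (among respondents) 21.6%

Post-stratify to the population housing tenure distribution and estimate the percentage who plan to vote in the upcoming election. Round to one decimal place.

Post-stratification weights by population share, not respondent share:
  owner-occupied: 0.51 × 26.3 = 13.413
  private rental: 0.12 × 25.1 = 3.012
  social housing: 0.37 × 21.6 = 7.992
Post-stratified estimate = 24.417 → 24.4%.

24.4%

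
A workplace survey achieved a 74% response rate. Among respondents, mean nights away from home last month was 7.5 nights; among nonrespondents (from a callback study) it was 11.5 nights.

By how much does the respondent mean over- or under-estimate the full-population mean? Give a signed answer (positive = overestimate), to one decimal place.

Nonresponse fraction = 1 − 0.74 = 0.26.
Bias = (nonresponse fraction) × (respondent mean − nonrespondent mean)
     = 0.26 × (7.5 − 11.5) = 0.26 × -4 = -1.04.

-1.0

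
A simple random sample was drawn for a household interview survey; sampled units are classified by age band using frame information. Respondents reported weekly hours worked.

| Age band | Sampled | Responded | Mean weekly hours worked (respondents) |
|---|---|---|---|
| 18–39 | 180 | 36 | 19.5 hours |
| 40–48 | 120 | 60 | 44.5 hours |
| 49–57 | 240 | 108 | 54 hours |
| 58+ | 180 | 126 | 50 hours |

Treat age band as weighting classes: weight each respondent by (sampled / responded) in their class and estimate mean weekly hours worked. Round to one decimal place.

42.8

Class response rates: 18–39 36/180 = 20%, 40–48 60/120 = 50%, 49–57 108/240 = 45%, 58+ 126/180 = 70%.
Inverse-response-rate weighting restores each class to its sampled count, so class totals weight by n_sampled:
  18–39: 180 × 19.5 = 3510
  40–48: 120 × 44.5 = 5340
  49–57: 240 × 54 = 12,960
  58+: 180 × 50 = 9000
Adjusted estimate = 30,810 / 720 = 42.7917 → 42.8.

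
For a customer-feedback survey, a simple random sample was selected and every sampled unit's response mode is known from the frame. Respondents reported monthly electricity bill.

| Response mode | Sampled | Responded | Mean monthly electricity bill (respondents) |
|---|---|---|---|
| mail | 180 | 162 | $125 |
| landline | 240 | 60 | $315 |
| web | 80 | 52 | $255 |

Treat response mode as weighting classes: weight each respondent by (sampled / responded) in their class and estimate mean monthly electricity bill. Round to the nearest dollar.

$237

Response rates by class: mail 162/180 = 90%, landline 60/240 = 25%, web 52/80 = 65%.
Weighting each respondent by the inverse class response rate inflates each class back to its sampled size, so the class weight is n_sampled:
  mail: 180 × 125 = 22,500
  landline: 240 × 315 = 75,600
  web: 80 × 255 = 20,400
Adjusted estimate = 118,500 / 500 = 237 → $237.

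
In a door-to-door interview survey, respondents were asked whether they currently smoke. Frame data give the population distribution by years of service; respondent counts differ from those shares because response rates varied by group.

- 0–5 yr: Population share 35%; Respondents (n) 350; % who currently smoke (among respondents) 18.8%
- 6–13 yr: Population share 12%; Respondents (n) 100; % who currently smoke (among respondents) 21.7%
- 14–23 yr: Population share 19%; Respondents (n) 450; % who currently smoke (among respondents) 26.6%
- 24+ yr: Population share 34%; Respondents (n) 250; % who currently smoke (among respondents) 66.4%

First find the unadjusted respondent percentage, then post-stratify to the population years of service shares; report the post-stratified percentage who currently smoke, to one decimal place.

36.8%

Naive respondent-only estimate (weights = respondent counts):
  (350/1150)×18.8 + (100/1150)×21.7 + (450/1150)×26.6 + (250/1150)×66.4 = 32.4522%
Post-stratified estimate weights by population shares:
  0.35×18.8 + 0.12×21.7 + 0.19×26.6 + 0.34×66.4 = 36.814%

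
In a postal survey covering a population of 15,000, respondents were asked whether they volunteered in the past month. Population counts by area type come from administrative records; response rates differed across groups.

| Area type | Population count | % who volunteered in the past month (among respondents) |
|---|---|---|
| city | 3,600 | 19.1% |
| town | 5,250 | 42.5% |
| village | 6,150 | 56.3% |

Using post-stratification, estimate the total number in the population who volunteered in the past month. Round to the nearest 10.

6,380

Estimated count per cell = population count × respondent percentage:
  city: 3,600 × 19.1% = 687.6
  town: 5,250 × 42.5% = 2231.25
  village: 6,150 × 56.3% = 3462.45
Estimated total = 6381.3 → 6,380.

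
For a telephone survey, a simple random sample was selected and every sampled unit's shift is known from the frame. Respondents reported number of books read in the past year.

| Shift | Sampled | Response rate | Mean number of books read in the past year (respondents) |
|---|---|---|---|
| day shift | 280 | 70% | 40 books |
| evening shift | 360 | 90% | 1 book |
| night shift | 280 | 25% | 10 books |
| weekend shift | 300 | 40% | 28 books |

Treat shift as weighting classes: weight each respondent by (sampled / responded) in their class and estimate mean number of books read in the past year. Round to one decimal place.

18.7

Inverse-response-rate weighting restores each class to its sampled count, so class totals weight by n_sampled:
  day shift: 280 × 40 = 11,200
  evening shift: 360 × 1 = 360
  night shift: 280 × 10 = 2800
  weekend shift: 300 × 28 = 8400
Adjusted estimate = 22,760 / 1,220 = 18.6557 → 18.7.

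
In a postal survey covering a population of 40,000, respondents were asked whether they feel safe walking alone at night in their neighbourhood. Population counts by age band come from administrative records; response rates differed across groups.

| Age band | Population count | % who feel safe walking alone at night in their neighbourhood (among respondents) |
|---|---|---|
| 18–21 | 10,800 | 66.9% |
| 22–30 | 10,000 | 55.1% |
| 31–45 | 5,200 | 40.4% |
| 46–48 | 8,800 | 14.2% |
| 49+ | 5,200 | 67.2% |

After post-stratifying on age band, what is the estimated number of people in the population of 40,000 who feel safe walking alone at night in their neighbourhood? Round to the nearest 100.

19,600

Each cell contributes its population count × the respondent rate:
  18–21: 10,800 × 66.9% = 7225.2
  22–30: 10,000 × 55.1% = 5510
  31–45: 5,200 × 40.4% = 2100.8
  46–48: 8,800 × 14.2% = 1249.6
  49+: 5,200 × 67.2% = 3494.4
Estimated total = 19,580 → 19,600.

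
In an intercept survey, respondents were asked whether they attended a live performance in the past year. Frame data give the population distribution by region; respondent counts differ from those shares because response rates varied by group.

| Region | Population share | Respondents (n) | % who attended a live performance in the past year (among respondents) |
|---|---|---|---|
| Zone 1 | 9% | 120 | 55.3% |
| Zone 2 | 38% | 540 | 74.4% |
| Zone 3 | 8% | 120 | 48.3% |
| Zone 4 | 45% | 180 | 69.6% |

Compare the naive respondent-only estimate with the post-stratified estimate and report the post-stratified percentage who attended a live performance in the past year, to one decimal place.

Unadjusted (pooled respondent) estimate weights by respondent counts:
  (120/960)×55.3 + (540/960)×74.4 + (120/960)×48.3 + (180/960)×69.6 = 67.85%
Post-stratified estimate weights by population shares:
  0.09×55.3 + 0.38×74.4 + 0.08×48.3 + 0.45×69.6 = 68.433%

68.4%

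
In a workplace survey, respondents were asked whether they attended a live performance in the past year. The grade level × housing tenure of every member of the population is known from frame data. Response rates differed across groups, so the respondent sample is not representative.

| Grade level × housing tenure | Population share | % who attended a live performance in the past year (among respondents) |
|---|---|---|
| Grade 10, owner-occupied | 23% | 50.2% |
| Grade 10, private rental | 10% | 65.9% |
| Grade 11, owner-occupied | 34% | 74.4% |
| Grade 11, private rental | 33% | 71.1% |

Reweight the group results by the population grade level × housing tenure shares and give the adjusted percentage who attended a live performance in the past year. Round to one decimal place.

66.9%

Weight each group's respondent value by its population share:
  Grade 10, owner-occupied: 0.23 × 50.2 = 11.546
  Grade 10, private rental: 0.1 × 65.9 = 6.59
  Grade 11, owner-occupied: 0.34 × 74.4 = 25.296
  Grade 11, private rental: 0.33 × 71.1 = 23.463
Post-stratified estimate = 66.895 → 66.9%.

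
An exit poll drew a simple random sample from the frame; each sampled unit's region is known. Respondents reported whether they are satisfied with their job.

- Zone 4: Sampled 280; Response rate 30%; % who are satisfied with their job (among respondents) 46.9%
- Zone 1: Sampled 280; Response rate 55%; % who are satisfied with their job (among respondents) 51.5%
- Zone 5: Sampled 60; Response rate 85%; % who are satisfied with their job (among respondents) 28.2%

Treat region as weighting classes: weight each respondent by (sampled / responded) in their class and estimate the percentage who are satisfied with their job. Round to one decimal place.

47.2%

Weighting each respondent by the inverse class response rate inflates each class back to its sampled size, so the class weight is n_sampled:
  Zone 4: 280 × 46.9 = 13,132
  Zone 1: 280 × 51.5 = 14,420
  Zone 5: 60 × 28.2 = 1692
Adjusted estimate = 29,244 / 620 = 47.1677 → 47.2%.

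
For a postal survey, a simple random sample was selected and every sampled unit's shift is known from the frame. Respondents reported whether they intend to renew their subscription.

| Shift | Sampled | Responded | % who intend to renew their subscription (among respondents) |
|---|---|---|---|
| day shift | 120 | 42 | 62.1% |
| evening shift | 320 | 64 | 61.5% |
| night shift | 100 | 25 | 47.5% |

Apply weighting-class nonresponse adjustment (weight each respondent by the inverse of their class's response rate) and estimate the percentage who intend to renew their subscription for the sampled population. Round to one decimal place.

59.0%

Class response rates: day shift 42/120 = 35%, evening shift 64/320 = 20%, night shift 25/100 = 25%.
Each respondent's weight = sampled/responded in their class; summing within a class gives n_sampled, so:
  day shift: 120 × 62.1 = 7452
  evening shift: 320 × 61.5 = 19,680
  night shift: 100 × 47.5 = 4750
Adjusted estimate = 31,882 / 540 = 59.0407 → 59.0%.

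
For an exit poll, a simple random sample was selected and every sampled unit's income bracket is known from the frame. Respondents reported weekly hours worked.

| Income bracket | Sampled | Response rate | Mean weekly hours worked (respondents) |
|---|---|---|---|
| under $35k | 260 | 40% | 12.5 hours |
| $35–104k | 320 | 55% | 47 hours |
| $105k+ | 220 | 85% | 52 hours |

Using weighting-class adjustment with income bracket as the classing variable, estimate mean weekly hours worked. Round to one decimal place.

Each respondent's weight = sampled/responded in their class; summing within a class gives n_sampled, so:
  under $35k: 260 × 12.5 = 3250
  $35–104k: 320 × 47 = 15,040
  $105k+: 220 × 52 = 11,440
Adjusted estimate = 29,730 / 800 = 37.1625 → 37.2.

37.2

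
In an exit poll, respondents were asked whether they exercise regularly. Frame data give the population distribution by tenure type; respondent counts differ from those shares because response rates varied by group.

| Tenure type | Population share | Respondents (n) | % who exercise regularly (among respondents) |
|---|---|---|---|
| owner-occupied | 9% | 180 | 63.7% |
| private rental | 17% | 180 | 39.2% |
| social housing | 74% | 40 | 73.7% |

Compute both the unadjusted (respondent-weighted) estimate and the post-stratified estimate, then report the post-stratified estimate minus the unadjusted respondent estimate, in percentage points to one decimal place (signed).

+13.3 percentage points

Unadjusted (pooled respondent) estimate weights by respondent counts:
  (180/400)×63.7 + (180/400)×39.2 + (40/400)×73.7 = 53.675%
Reweighting by population tenure type shares:
  0.09×63.7 + 0.17×39.2 + 0.74×73.7 = 66.935%
Difference = 66.935 − 53.675 = 13.26 pp.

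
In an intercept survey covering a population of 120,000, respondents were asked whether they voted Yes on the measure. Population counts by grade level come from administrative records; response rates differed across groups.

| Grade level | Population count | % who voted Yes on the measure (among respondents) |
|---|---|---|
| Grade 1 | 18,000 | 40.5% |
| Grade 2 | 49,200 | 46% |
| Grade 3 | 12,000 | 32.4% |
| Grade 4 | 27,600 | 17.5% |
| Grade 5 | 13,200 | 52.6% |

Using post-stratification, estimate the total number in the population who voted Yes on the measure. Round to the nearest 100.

Each cell contributes its population count × the respondent rate:
  Grade 1: 18,000 × 40.5% = 7290
  Grade 2: 49,200 × 46% = 22,632
  Grade 3: 12,000 × 32.4% = 3888
  Grade 4: 27,600 × 17.5% = 4830
  Grade 5: 13,200 × 52.6% = 6943.2
Estimated total = 45583.2 → 45,600.

45,600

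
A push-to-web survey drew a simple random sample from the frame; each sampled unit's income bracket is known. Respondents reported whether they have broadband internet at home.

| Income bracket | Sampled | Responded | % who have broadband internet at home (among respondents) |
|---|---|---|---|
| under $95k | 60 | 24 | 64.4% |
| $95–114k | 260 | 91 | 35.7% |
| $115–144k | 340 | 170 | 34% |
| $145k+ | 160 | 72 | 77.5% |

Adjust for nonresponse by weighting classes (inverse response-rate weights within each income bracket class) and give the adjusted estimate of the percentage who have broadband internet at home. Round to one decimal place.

Class response rates: under $95k 24/60 = 40%, $95–114k 91/260 = 35%, $115–144k 170/340 = 50%, $145k+ 72/160 = 45%.
With weight = n_sampled/n_responded per class, the weighted class total is n_sampled:
  under $95k: 60 × 64.4 = 3864
  $95–114k: 260 × 35.7 = 9282
  $115–144k: 340 × 34 = 11,560
  $145k+: 160 × 77.5 = 12,400
Adjusted estimate = 37,106 / 820 = 45.2512 → 45.3%.

45.3%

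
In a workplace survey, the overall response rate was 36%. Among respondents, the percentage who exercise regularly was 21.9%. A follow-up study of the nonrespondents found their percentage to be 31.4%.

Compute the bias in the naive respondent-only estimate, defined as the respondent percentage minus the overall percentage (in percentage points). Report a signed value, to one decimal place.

Nonresponse fraction = 1 − 0.36 = 0.64.
Bias = (nonresponse fraction) × (respondent percentage − nonrespondent percentage)
     = 0.64 × (21.9 − 31.4) = 0.64 × -9.5 = -6.08.

-6.1 percentage points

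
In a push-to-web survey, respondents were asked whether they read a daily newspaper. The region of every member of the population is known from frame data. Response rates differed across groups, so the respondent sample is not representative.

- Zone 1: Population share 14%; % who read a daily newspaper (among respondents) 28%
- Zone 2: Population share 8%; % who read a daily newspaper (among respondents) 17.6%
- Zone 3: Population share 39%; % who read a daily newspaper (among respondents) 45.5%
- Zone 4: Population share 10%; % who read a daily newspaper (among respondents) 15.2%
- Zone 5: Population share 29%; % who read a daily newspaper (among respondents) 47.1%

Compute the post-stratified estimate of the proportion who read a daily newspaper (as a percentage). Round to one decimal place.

Post-stratification weights by population share, not respondent share:
  Zone 1: 0.14 × 28 = 3.92
  Zone 2: 0.08 × 17.6 = 1.408
  Zone 3: 0.39 × 45.5 = 17.745
  Zone 4: 0.1 × 15.2 = 1.52
  Zone 5: 0.29 × 47.1 = 13.659
Post-stratified estimate = 38.252 → 38.3%.

38.3%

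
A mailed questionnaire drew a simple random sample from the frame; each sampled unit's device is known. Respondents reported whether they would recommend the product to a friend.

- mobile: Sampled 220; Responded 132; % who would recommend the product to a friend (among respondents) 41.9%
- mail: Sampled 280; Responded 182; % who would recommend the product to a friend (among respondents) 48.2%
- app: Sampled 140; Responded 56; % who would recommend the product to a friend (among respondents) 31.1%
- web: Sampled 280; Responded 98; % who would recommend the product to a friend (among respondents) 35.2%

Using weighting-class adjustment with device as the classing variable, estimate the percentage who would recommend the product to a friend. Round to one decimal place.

Response rates by class: mobile 132/220 = 60%, mail 182/280 = 65%, app 56/140 = 40%, web 98/280 = 35%.
Inverse-response-rate weighting restores each class to its sampled count, so class totals weight by n_sampled:
  mobile: 220 × 41.9 = 9218
  mail: 280 × 48.2 = 13,496
  app: 140 × 31.1 = 4354
  web: 280 × 35.2 = 9856
Adjusted estimate = 36,924 / 920 = 40.1348 → 40.1%.

40.1%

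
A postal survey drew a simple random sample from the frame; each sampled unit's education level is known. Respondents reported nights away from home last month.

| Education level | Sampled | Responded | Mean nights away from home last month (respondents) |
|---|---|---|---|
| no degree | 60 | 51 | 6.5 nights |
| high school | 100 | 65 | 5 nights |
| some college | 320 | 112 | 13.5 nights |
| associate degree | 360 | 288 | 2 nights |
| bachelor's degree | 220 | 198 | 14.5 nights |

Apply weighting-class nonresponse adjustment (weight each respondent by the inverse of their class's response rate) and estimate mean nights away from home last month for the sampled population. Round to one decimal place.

8.6

Class response rates: no degree 51/60 = 85%, high school 65/100 = 65%, some college 112/320 = 35%, associate degree 288/360 = 80%, bachelor's degree 198/220 = 90%.
Inverse-response-rate weighting restores each class to its sampled count, so class totals weight by n_sampled:
  no degree: 60 × 6.5 = 390
  high school: 100 × 5 = 500
  some college: 320 × 13.5 = 4320
  associate degree: 360 × 2 = 720
  bachelor's degree: 220 × 14.5 = 3190
Adjusted estimate = 9120 / 1,060 = 8.60377 → 8.6.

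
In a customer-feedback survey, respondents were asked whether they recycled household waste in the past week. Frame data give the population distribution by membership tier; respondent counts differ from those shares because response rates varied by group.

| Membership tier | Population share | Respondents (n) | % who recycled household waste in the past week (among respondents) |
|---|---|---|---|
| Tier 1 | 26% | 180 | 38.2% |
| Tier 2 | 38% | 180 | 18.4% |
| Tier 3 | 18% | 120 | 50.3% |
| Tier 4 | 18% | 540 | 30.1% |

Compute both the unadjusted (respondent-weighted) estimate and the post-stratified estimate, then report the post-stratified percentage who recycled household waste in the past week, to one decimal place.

Without adjustment, the pooled respondent share is:
  (180/1020)×38.2 + (180/1020)×18.4 + (120/1020)×50.3 + (540/1020)×30.1 = 31.8412%
Reweighting by population membership tier shares:
  0.26×38.2 + 0.38×18.4 + 0.18×50.3 + 0.18×30.1 = 31.396%

31.4%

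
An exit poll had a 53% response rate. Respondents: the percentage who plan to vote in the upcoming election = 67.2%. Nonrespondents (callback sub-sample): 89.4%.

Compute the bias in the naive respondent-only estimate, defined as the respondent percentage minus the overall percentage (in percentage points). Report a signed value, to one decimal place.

Nonresponse fraction = 1 − 0.53 = 0.47.
Bias = (nonresponse fraction) × (respondent percentage − nonrespondent percentage)
     = 0.47 × (67.2 − 89.4) = 0.47 × -22.2 = -10.434.

-10.4 percentage points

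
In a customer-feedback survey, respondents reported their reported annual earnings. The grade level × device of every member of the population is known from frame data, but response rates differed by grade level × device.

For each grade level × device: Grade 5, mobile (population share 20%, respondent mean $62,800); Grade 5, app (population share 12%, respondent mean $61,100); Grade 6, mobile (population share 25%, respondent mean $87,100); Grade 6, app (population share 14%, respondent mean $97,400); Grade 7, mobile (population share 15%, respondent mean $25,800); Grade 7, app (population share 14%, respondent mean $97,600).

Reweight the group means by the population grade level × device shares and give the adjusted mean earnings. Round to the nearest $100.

Each cell contributes population-share × respondent value:
  Grade 5, mobile: 0.2 × 62,800 = 12,560
  Grade 5, app: 0.12 × 61,100 = 7332
  Grade 6, mobile: 0.25 × 87,100 = 21,775
  Grade 6, app: 0.14 × 97,400 = 13,636
  Grade 7, mobile: 0.15 × 25,800 = 3870
  Grade 7, app: 0.14 × 97,600 = 13,664
Post-stratified estimate = 72,837 → $72,800.

$72,800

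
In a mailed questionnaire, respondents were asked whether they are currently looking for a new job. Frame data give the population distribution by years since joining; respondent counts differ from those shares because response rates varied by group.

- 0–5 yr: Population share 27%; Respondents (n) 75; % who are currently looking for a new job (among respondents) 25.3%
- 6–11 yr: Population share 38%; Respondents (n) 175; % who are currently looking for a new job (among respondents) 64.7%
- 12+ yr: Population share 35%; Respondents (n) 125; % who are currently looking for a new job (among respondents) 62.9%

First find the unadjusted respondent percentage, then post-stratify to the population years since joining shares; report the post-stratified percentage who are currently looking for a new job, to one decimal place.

53.4%

Naive respondent-only estimate (weights = respondent counts):
  (75/375)×25.3 + (175/375)×64.7 + (125/375)×62.9 = 56.22%
Reweighting by population years since joining shares:
  0.27×25.3 + 0.38×64.7 + 0.35×62.9 = 53.432%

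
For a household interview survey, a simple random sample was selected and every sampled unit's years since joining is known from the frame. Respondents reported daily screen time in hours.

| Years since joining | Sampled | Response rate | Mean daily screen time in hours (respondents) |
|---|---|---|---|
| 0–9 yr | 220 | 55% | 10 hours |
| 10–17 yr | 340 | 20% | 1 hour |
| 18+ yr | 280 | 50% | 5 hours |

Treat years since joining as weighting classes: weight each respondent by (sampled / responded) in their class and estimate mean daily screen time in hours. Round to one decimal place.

4.7

Inverse-response-rate weighting restores each class to its sampled count, so class totals weight by n_sampled:
  0–9 yr: 220 × 10 = 2200
  10–17 yr: 340 × 1 = 340
  18+ yr: 280 × 5 = 1400
Adjusted estimate = 3940 / 840 = 4.69048 → 4.7.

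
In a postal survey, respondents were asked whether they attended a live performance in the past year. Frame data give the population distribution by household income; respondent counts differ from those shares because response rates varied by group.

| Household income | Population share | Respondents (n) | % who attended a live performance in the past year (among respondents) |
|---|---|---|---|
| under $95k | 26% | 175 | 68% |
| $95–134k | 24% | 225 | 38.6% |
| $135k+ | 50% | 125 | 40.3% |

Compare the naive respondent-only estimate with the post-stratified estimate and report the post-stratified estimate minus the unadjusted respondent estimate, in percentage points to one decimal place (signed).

-1.7 percentage points

Without adjustment, the pooled respondent share is:
  (175/525)×68 + (225/525)×38.6 + (125/525)×40.3 = 48.8048%
Post-stratifying to population shares instead:
  0.26×68 + 0.24×38.6 + 0.5×40.3 = 47.094%
Difference = 47.094 − 48.8048 = -1.7108 pp.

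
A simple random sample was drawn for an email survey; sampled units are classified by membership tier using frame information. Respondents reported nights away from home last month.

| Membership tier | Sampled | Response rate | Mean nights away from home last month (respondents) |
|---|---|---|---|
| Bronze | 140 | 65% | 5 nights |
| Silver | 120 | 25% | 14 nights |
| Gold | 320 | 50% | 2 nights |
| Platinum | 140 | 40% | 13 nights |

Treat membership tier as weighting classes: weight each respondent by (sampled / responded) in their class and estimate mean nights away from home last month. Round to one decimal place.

Each respondent's weight = sampled/responded in their class; summing within a class gives n_sampled, so:
  Bronze: 140 × 5 = 700
  Silver: 120 × 14 = 1680
  Gold: 320 × 2 = 640
  Platinum: 140 × 13 = 1820
Adjusted estimate = 4840 / 720 = 6.72222 → 6.7.

6.7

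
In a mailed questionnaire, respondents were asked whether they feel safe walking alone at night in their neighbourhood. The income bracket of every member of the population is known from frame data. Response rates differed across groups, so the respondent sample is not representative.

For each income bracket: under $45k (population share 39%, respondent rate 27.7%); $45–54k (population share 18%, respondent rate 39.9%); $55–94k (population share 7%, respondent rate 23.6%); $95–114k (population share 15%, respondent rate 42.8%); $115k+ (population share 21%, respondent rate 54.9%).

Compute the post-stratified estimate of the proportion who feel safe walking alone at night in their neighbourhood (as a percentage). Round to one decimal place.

Each cell contributes population-share × respondent value:
  under $45k: 0.39 × 27.7 = 10.803
  $45–54k: 0.18 × 39.9 = 7.182
  $55–94k: 0.07 × 23.6 = 1.652
  $95–114k: 0.15 × 42.8 = 6.42
  $115k+: 0.21 × 54.9 = 11.529
Post-stratified estimate = 37.586 → 37.6%.

37.6%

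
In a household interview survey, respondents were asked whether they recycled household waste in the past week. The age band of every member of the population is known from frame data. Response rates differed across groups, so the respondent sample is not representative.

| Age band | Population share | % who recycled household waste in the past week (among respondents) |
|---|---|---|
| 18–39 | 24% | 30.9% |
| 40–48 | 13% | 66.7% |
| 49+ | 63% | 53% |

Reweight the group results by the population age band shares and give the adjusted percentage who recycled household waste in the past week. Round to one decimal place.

Reweight to the known age band distribution:
  18–39: 0.24 × 30.9 = 7.416
  40–48: 0.13 × 66.7 = 8.671
  49+: 0.63 × 53 = 33.39
Post-stratified estimate = 49.477 → 49.5%.

49.5%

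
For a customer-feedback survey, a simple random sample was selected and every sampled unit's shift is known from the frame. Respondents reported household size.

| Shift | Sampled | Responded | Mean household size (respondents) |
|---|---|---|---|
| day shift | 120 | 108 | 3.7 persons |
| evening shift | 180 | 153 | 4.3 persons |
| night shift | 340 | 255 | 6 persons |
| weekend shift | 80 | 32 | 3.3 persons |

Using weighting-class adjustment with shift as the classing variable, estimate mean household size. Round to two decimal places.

4.89

Class response rates: day shift 108/120 = 90%, evening shift 153/180 = 85%, night shift 255/340 = 75%, weekend shift 32/80 = 40%.
Weighting each respondent by the inverse class response rate inflates each class back to its sampled size, so the class weight is n_sampled:
  day shift: 120 × 3.7 = 444
  evening shift: 180 × 4.3 = 774
  night shift: 340 × 6 = 2040
  weekend shift: 80 × 3.3 = 264
Adjusted estimate = 3522 / 720 = 4.89167 → 4.89.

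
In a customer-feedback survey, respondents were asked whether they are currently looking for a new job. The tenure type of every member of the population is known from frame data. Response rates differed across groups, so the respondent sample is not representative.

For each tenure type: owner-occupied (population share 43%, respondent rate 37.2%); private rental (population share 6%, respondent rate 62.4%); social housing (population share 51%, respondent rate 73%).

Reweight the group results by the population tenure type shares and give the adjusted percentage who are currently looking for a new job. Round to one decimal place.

Each cell contributes population-share × respondent value:
  owner-occupied: 0.43 × 37.2 = 15.996
  private rental: 0.06 × 62.4 = 3.744
  social housing: 0.51 × 73 = 37.23
Post-stratified estimate = 56.97 → 57.0%.

57.0%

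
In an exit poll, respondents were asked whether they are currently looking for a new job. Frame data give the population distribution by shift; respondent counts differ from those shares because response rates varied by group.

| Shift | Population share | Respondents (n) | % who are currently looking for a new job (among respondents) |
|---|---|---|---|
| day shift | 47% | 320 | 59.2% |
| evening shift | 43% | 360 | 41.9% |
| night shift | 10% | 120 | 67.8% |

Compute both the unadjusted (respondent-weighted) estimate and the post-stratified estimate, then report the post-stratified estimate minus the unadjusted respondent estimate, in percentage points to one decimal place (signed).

Naive respondent-only estimate (weights = respondent counts):
  (320/800)×59.2 + (360/800)×41.9 + (120/800)×67.8 = 52.705%
Post-stratified estimate weights by population shares:
  0.47×59.2 + 0.43×41.9 + 0.1×67.8 = 52.621%
Difference = 52.621 − 52.705 = -0.084 pp.

-0.1 percentage points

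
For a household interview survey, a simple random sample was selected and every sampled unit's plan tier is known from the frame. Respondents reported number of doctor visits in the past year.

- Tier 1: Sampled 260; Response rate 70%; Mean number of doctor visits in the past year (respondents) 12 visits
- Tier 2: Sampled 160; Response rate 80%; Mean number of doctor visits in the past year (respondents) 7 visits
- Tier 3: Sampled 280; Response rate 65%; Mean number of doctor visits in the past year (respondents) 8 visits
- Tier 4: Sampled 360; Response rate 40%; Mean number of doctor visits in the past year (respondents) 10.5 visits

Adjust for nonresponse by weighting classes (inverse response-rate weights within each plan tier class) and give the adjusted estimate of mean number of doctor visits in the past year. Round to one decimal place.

With weight = n_sampled/n_responded per class, the weighted class total is n_sampled:
  Tier 1: 260 × 12 = 3120
  Tier 2: 160 × 7 = 1120
  Tier 3: 280 × 8 = 2240
  Tier 4: 360 × 10.5 = 3780
Adjusted estimate = 10,260 / 1,060 = 9.67924 → 9.7.

9.7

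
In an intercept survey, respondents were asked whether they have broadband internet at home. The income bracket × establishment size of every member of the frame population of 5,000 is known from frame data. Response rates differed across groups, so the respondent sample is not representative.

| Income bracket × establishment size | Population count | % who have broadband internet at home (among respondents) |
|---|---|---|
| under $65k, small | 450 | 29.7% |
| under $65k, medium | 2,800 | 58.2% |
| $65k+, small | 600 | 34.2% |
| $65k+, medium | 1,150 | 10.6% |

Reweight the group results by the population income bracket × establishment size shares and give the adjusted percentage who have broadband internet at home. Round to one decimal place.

Each cell contributes population-share × respondent value:
  under $65k, small: (450/5,000) × 29.7 = 2.673
  under $65k, medium: (2,800/5,000) × 58.2 = 32.592
  $65k+, small: (600/5,000) × 34.2 = 4.104
  $65k+, medium: (1,150/5,000) × 10.6 = 2.438
Post-stratified estimate = 41.807 → 41.8%.

41.8%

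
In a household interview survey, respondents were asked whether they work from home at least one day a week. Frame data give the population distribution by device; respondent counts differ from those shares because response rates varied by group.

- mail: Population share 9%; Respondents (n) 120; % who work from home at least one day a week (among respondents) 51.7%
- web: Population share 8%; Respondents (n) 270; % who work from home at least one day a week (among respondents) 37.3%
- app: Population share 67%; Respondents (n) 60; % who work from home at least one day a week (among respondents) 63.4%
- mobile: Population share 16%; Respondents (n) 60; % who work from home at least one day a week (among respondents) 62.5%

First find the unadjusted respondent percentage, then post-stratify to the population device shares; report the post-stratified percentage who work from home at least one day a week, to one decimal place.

Naive respondent-only estimate (weights = respondent counts):
  (120/510)×51.7 + (270/510)×37.3 + (60/510)×63.4 + (60/510)×62.5 = 46.7235%
Post-stratifying to population shares instead:
  0.09×51.7 + 0.08×37.3 + 0.67×63.4 + 0.16×62.5 = 60.115%

60.1%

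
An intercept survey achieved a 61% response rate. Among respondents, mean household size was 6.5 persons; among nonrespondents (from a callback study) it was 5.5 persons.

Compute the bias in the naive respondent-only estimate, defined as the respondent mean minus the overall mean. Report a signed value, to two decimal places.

Nonresponse fraction = 1 − 0.61 = 0.39.
Bias = (nonresponse fraction) × (respondent mean − nonrespondent mean)
     = 0.39 × (6.5 − 5.5) = 0.39 × 1 = 0.39.

+0.39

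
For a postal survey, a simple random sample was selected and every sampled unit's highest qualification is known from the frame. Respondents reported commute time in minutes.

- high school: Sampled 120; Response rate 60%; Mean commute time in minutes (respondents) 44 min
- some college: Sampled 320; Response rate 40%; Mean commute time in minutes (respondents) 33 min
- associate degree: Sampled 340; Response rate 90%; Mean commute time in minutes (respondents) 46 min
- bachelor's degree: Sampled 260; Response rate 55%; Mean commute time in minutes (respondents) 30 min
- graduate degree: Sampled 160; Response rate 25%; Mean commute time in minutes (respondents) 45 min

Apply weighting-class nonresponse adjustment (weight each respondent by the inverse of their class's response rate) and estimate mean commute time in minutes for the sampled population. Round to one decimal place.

Weighting each respondent by the inverse class response rate inflates each class back to its sampled size, so the class weight is n_sampled:
  high school: 120 × 44 = 5280
  some college: 320 × 33 = 10,560
  associate degree: 340 × 46 = 15,640
  bachelor's degree: 260 × 30 = 7800
  graduate degree: 160 × 45 = 7200
Adjusted estimate = 46,480 / 1,200 = 38.7333 → 38.7.

38.7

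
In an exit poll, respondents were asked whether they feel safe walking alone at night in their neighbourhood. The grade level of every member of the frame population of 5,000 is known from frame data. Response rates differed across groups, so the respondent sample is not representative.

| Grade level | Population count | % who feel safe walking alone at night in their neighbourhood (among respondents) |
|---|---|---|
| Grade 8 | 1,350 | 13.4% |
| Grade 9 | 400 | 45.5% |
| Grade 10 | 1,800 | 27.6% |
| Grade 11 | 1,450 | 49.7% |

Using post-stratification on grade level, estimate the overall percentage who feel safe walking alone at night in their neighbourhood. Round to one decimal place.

Reweight to the known grade level distribution:
  Grade 8: (1,350/5,000) × 13.4 = 3.618
  Grade 9: (400/5,000) × 45.5 = 3.64
  Grade 10: (1,800/5,000) × 27.6 = 9.936
  Grade 11: (1,450/5,000) × 49.7 = 14.413
Post-stratified estimate = 31.607 → 31.6%.

31.6%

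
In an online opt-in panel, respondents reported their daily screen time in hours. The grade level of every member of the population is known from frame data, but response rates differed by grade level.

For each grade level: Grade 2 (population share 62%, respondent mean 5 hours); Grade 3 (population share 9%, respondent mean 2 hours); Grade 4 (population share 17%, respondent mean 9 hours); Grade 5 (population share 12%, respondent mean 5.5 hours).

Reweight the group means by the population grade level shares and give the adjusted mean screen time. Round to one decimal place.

5.5

Post-stratification weights by population share, not respondent share:
  Grade 2: 0.62 × 5 = 3.1
  Grade 3: 0.09 × 2 = 0.18
  Grade 4: 0.17 × 9 = 1.53
  Grade 5: 0.12 × 5.5 = 0.66
Post-stratified estimate = 5.47 → 5.5.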